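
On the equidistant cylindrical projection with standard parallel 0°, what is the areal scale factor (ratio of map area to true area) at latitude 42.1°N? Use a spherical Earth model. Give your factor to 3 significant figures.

For the equirectangular projection with φ₀ = 0 (plate carrée), h = 1 along meridians and k = sec φ along parallels.
Areal scale = h·k = 1 × sec φ; at 42.1°, h = 1.000, k = 1.348, so h·k = 1.348.

1.35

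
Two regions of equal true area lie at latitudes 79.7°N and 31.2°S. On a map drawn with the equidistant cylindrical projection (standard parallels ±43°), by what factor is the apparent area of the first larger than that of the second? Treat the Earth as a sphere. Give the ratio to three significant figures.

The equidistant cylindrical projection with φ₀ = 43° has h = 1 (meridians true) and k = cos φ₀ / cos φ along parallels.
Areal scale at 79.7°: h·k = 1.000 × 4.090 = 4.090.
Areal scale at 31.2°: h·k = 1.000 × 0.8550 = 0.8550.
Ratio = 4.090/0.8550 ≈ 4.78.

4.78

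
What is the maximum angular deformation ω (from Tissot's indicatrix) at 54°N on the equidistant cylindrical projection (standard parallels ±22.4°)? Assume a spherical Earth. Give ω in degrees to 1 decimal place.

With standard parallel φ₀ = 22.4°, the equirectangular projection gives x = Rλ cos φ₀, y = Rφ, so h = 1 and k = cos 22.4° / cos φ.
At 54°: h = 1.000, k = 1.573; principal scales a = 1.573, b = 1.000.
sin(ω/2) = (a − b)/(a + b) = 0.5729/2.573 = 0.2227, so ω = 2 arcsin(0.2227) ≈ 25.7°.

25.7°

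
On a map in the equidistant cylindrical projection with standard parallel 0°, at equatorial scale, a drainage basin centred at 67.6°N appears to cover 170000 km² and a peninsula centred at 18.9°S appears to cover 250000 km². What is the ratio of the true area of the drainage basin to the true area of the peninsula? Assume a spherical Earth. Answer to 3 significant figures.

On the plate carrée, areal scale = h·k = 1 × sec φ, so true area = apparent × cos φ.
True area of drainage basin: 170000 × cos(67.6°) = 170000 × 0.3811 = 64780 km².
True area of peninsula: 250000 × cos(18.9°) = 250000 × 0.9461 = 236500 km².
Ratio = 64780 / 236500 ≈ 0.274.

0.274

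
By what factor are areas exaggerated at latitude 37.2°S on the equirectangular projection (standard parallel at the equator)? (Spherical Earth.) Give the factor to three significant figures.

Plate carrée maps x = Rλ, y = Rφ. The meridian scale is h = 1 and the parallel scale is k = 1/cos φ = sec φ.
Areal scale = h·k = 1 × sec φ; at 37.2°, h = 1.000, k = 1.255, so h·k = 1.255.

1.26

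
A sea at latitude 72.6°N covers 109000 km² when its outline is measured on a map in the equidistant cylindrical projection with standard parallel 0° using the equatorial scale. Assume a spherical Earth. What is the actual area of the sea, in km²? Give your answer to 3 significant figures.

For the equirectangular projection with φ₀ = 0 (plate carrée), h = 1 along meridians and k = sec φ along parallels.
Areal scale = h·k = 1 × sec φ; at 72.6°, h = 1.000, k = 3.344, so h·k = 3.344.
True area = apparent / (areal scale) = 109000 / 3.344 ≈ 32600 km².

32600 km²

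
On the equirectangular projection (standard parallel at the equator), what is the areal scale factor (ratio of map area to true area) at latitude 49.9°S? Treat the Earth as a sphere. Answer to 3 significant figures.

1.55

For the equirectangular projection with φ₀ = 0 (plate carrée), h = 1 along meridians and k = sec φ along parallels.
Areal scale = h·k = 1 × sec φ; at 49.9°, h = 1.000, k = 1.552, so h·k = 1.552.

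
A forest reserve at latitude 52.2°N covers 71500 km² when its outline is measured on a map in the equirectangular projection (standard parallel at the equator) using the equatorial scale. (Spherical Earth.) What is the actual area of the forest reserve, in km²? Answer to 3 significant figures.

For the equirectangular projection with φ₀ = 0 (plate carrée), h = 1 along meridians and k = sec φ along parallels.
Areal scale = h·k = 1 × sec φ; at 52.2°, h = 1.000, k = 1.632, so h·k = 1.632.
True area = apparent / (areal scale) = 71500 / 1.632 ≈ 43800 km².

43800 km²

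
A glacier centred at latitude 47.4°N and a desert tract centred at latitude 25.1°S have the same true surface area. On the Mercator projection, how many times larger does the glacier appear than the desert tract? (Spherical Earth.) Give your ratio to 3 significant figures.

On Mercator, area is exaggerated by sec²φ = 1/cos²φ.
At 47.4°: sec²(47.4°) = 1/0.6769² = 2.183.
At 25.1°: sec²(25.1°) = 1/0.9056² = 1.219.
Ratio = 2.183/1.219 = cos²(25.1°)/cos²(47.4°) ≈ 1.79.

1.79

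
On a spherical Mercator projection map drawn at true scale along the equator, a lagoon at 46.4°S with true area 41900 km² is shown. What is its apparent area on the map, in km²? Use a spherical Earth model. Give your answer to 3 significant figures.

For Mercator, h = k = sec φ (a conformal cylindrical projection has a single point scale, 1/cos φ).
Areal scale = k² = sec²φ = 1/cos²(46.4°) = 1/0.6896² = 2.103.
Apparent area = 41900 × 2.103 ≈ 88100 km².

88100 km²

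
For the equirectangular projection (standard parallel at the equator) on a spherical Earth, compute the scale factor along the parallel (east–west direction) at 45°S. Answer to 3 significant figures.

1.41

Plate carrée maps x = Rλ, y = Rφ. The meridian scale is h = 1 and the parallel scale is k = 1/cos φ = sec φ.
k = 1/cos 45° = 1/0.7071 = 1.414.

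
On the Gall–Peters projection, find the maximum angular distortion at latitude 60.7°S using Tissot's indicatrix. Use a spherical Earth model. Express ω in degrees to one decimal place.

41.3°

Gall–Peters is a cylindrical equal-area projection with standard parallels at ±45°. Cylindrical equal-area (φ₀ = 45°): h = cos φ / cos 45° along meridians, k = cos 45° / cos φ along parallels; h·k = 1.
At 60.7°: h = 0.6921, k = 1.445; principal scales a = 1.445, b = 0.6921.
sin(ω/2) = (a − b)/(a + b) = 0.7528/2.137 = 0.3523, so ω = 2 arcsin(0.3523) ≈ 41.3°.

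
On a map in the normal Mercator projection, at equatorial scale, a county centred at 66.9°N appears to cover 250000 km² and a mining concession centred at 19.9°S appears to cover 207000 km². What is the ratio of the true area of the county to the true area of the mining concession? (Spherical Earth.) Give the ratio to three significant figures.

0.210

On Mercator the areal scale is sec²φ, so true area = apparent × cos²φ.
True area of county: 250000 × cos²(66.9°) = 250000 × 0.1539 = 38480 km².
True area of mining concession: 207000 × cos²(19.9°) = 207000 × 0.8841 = 183000 km².
Ratio = 38480 / 183000 ≈ 0.210.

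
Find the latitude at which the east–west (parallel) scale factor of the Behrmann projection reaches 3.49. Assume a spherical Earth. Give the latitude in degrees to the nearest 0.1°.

75.6°

Behrmann is a cylindrical equal-area projection with standard parallels at ±30°. For cylindrical equal-area with standard parallel φ₀, h = cos φ / cos φ₀ and k = cos φ₀ / cos φ, so h·k = 1.
k = cos φ₀ / cos φ = 3.49  ⇒  cos φ = cos 30° / 3.49 = 0.2481.
φ = arccos(0.2481) ≈ 75.6°.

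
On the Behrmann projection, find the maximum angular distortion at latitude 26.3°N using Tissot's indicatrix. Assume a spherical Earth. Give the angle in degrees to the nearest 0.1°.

4.0°

Behrmann is a cylindrical equal-area projection with standard parallels at ±30°. Cylindrical equal-area (φ₀ = 30°): h = cos φ / cos 30° along meridians, k = cos 30° / cos φ along parallels; h·k = 1.
At 26.3°: h = 1.035, k = 0.9660; principal scales a = 1.035, b = 0.9660.
sin(ω/2) = (a − b)/(a + b) = 0.06915/2.001 = 0.03456, so ω = 2 arcsin(0.03456) ≈ 4.0°.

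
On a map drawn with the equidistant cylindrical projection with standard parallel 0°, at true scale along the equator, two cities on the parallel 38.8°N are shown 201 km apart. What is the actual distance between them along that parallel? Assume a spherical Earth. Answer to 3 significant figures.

157 km

In the plate carrée (x = Rλ, y = Rφ), meridians are true-scale (h = 1) and parallels are stretched by k = sec φ.
Along the parallel at 38.8°, map distances are exaggerated by k = sec 38.8° = 1.283.
True distance = 201 / 1.283 = 201 × cos 38.8° ≈ 157 km.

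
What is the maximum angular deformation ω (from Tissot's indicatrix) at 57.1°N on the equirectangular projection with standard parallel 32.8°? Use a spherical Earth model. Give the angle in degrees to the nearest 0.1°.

With standard parallel φ₀ = 32.8°, the equirectangular projection gives x = Rλ cos φ₀, y = Rφ, so h = 1 and k = cos 32.8° / cos φ.
At 57.1°: h = 1.000, k = 1.548; principal scales a = 1.548, b = 1.000.
sin(ω/2) = (a − b)/(a + b) = 0.5475/2.548 = 0.2149, so ω = 2 arcsin(0.2149) ≈ 24.8°.

24.8°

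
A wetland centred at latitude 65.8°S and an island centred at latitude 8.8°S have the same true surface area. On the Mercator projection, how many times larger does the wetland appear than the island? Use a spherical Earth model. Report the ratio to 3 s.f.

5.81

Mercator areal scale is sec²φ.
At 65.8°: sec²(65.8°) = 1/0.4099² = 5.951.
At 8.8°: sec²(8.8°) = 1/0.9882² = 1.024.
Ratio = 5.951/1.024 = cos²(8.8°)/cos²(65.8°) ≈ 5.81.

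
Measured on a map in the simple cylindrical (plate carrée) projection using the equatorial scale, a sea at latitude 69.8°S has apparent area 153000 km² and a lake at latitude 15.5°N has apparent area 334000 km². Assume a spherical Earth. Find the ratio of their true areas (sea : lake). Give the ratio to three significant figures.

Plate carrée has h = 1 and k = sec φ, giving areal scale sec φ; true area = (apparent area) · cos φ.
True area of sea: 153000 × cos(69.8°) = 153000 × 0.3453 = 52830 km².
True area of lake: 334000 × cos(15.5°) = 334000 × 0.9636 = 321900 km².
Ratio = 52830 / 321900 ≈ 0.164.

0.164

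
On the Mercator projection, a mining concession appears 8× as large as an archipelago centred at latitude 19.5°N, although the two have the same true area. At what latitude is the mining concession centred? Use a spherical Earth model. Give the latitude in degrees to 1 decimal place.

70.5°

On Mercator, (apparent₁)/(apparent₂) = sec²φ₁ / sec²φ₂ when true areas are equal.
cos²φ₂ / cos²φ₁ = 8  ⇒  cos φ₁ = cos 19.5° / √8 = 0.9426/2.828 = 0.3333.
φ₁ = arccos(0.3333) ≈ 70.5°.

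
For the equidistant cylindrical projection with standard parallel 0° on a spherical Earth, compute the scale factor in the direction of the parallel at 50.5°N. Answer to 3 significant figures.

1.57

Plate carrée maps x = Rλ, y = Rφ. The meridian scale is h = 1 and the parallel scale is k = 1/cos φ = sec φ.
k = 1/cos 50.5° = 1/0.6361 = 1.572.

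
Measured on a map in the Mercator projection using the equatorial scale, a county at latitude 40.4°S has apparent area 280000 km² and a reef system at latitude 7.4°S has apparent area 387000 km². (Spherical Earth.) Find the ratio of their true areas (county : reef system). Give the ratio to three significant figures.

Mercator's areal exaggeration is sec²φ; hence true area = (apparent area) · cos²φ.
True area of county: 280000 × cos²(40.4°) = 280000 × 0.5799 = 162400 km².
True area of reef system: 387000 × cos²(7.4°) = 387000 × 0.9834 = 380600 km².
Ratio = 162400 / 380600 ≈ 0.427.

0.427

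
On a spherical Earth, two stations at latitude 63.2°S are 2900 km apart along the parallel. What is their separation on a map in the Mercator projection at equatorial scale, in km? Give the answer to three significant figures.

The Mercator projection is conformal; its linear scale factor is the same in every direction and equals sec φ = 1/cos φ.
Along the parallel, k = sec 63.2° = 1/0.4509 = 2.218.
Map distance = 2900 × 2.218 ≈ 6430 km.

6430 km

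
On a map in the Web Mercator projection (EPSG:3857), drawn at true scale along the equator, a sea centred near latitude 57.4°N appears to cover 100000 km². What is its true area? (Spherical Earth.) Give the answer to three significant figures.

29000 km²

The Mercator projection is conformal; its linear scale factor is the same in every direction and equals sec φ = 1/cos φ.
Areal scale = k² = sec²φ = 1/cos²(57.4°) = 1/0.5388² = 3.445.
True area = apparent / (areal scale) = 100000 / 3.445 ≈ 29000 km².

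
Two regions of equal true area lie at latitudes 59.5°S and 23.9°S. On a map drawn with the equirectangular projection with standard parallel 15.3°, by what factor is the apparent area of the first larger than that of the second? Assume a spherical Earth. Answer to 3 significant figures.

1.80

The equidistant cylindrical projection with φ₀ = 15.3° has h = 1 (meridians true) and k = cos φ₀ / cos φ along parallels.
Areal scale at 59.5°: h·k = 1.000 × 1.900 = 1.900.
Areal scale at 23.9°: h·k = 1.000 × 1.055 = 1.055.
Ratio = 1.900/1.055 ≈ 1.80.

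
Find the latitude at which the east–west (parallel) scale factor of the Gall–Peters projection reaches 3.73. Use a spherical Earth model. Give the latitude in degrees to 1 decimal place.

79.1°

Gall–Peters is a cylindrical equal-area projection with standard parallels at ±45°. A cylindrical equal-area projection with standard parallel φ₀ has meridian scale h = cos φ / cos φ₀ and parallel scale k = cos φ₀ / cos φ (so areas are preserved, h·k = 1).
k = cos φ₀ / cos φ = 3.73  ⇒  cos φ = cos 45° / 3.73 = 0.1896.
φ = arccos(0.1896) ≈ 79.1°.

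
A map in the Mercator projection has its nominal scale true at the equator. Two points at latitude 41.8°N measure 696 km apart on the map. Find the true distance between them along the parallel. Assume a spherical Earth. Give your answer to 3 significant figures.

For Mercator, h = k = sec φ (a conformal cylindrical projection has a single point scale, 1/cos φ).
Along the parallel at 41.8°, map distances are exaggerated by k = sec 41.8° = 1.341.
True distance = 696 / 1.341 = 696 × cos 41.8° ≈ 519 km.

519 km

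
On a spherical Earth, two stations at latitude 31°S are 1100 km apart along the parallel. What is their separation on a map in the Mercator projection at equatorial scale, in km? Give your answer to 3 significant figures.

1280 km

The Mercator projection is conformal; its linear scale factor is the same in every direction and equals sec φ = 1/cos φ.
Along the parallel, k = sec 31° = 1/0.8572 = 1.167.
Map distance = 1100 × 1.167 ≈ 1280 km.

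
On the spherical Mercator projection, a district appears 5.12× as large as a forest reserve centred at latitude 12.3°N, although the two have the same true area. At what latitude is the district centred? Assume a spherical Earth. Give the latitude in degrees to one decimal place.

For equal true areas on Mercator, apparent areas scale as sec²φ, so the ratio is cos²φ₂ / cos²φ₁.
cos²φ₂ / cos²φ₁ = 5.12  ⇒  cos φ₁ = cos 12.3° / √5.12 = 0.9770/2.263 = 0.4318.
φ₁ = arccos(0.4318) ≈ 64.4°.

64.4°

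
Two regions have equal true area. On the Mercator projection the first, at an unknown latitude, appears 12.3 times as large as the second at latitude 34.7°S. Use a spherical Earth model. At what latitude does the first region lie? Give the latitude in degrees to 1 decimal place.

76.4°

Mercator areal scale is sec²φ, so apparent-area ratio = sec²φ₁ / sec²φ₂ = cos²φ₂ / cos²φ₁.
cos²φ₂ / cos²φ₁ = 12.3  ⇒  cos φ₁ = cos 34.7° / √12.3 = 0.8221/3.507 = 0.2344.
φ₁ = arccos(0.2344) ≈ 76.4°.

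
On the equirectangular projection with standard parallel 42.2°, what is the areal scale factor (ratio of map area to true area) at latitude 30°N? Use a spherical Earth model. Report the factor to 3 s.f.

In the equirectangular projection with standard parallel φ₀ = 42.2° (x = Rλ cos φ₀, y = Rφ), meridians are true-scale (h = 1) and the parallel scale is k = cos φ₀ / cos φ.
Areal scale = h·k = 1 × cos φ₀ / cos φ; at 30°, h = 1.000, k = 0.8554, so h·k = 0.8554.

0.855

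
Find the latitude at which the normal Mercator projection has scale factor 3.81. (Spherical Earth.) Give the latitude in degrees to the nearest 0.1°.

Mercator scale is k = sec φ = 1/cos φ.
1/cos φ = 3.81  ⇒  cos φ = 0.2625  ⇒  φ = arccos(0.2625) ≈ 74.8°.

74.8°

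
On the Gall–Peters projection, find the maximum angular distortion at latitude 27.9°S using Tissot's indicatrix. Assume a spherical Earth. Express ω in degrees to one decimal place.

Gall–Peters is a cylindrical equal-area projection with standard parallels at ±45°. Cylindrical equal-area (φ₀ = 45°): h = cos φ / cos 45° along meridians, k = cos 45° / cos φ along parallels; h·k = 1.
At 27.9°: h = 1.250, k = 0.8001; principal scales a = 1.250, b = 0.8001.
sin(ω/2) = (a − b)/(a + b) = 0.4497/2.050 = 0.2194, so ω = 2 arcsin(0.2194) ≈ 25.3°.

25.3°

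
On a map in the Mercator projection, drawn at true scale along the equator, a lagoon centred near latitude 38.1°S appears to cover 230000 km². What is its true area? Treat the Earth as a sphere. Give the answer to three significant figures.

Mercator is conformal, so the point scale is isotropic: h = k = sec φ = 1/cos φ.
Areal scale = k² = sec²φ = 1/cos²(38.1°) = 1/0.7869² = 1.615.
True area = apparent / (areal scale) = 230000 / 1.615 ≈ 142000 km².

142000 km²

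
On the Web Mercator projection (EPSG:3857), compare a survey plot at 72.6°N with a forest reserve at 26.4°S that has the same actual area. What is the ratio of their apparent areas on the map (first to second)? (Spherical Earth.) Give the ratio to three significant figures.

Mercator areal scale is sec²φ.
At 72.6°: sec²(72.6°) = 1/0.2990² = 11.18.
At 26.4°: sec²(26.4°) = 1/0.8957² = 1.246.
Ratio = 11.18/1.246 = cos²(26.4°)/cos²(72.6°) ≈ 8.97.

8.97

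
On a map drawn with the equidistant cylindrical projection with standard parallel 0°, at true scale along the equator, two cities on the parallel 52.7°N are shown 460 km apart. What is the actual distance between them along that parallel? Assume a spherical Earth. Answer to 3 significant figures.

In the plate carrée (x = Rλ, y = Rφ), meridians are true-scale (h = 1) and parallels are stretched by k = sec φ.
Along the parallel at 52.7°, map distances are exaggerated by k = sec 52.7° = 1.650.
True distance = 460 / 1.650 = 460 × cos 52.7° ≈ 279 km.

279 km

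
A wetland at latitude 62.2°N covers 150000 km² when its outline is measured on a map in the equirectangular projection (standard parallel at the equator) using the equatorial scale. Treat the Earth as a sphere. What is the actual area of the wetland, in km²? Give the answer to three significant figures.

Plate carrée maps x = Rλ, y = Rφ. The meridian scale is h = 1 and the parallel scale is k = 1/cos φ = sec φ.
Areal scale = h·k = 1 × sec φ; at 62.2°, h = 1.000, k = 2.144, so h·k = 2.144.
True area = apparent / (areal scale) = 150000 / 2.144 ≈ 70000 km².

70000 km²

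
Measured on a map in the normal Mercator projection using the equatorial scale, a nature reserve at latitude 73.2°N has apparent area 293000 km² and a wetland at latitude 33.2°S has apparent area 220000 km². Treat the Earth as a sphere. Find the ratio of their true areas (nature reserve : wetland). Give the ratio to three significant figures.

0.159

Since Mercator area scale is 1/cos²φ, the true area equals the apparent area multiplied by cos²φ.
True area of nature reserve: 293000 × cos²(73.2°) = 293000 × 0.08354 = 24480 km².
True area of wetland: 220000 × cos²(33.2°) = 220000 × 0.7002 = 154000 km².
Ratio = 24480 / 154000 ≈ 0.159.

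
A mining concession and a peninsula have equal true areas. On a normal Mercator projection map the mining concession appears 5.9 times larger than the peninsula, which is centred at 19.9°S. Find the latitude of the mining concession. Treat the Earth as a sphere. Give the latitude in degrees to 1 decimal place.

On Mercator, (apparent₁)/(apparent₂) = sec²φ₁ / sec²φ₂ when true areas are equal.
cos²φ₂ / cos²φ₁ = 5.9  ⇒  cos φ₁ = cos 19.9° / √5.9 = 0.9403/2.429 = 0.3871.
φ₁ = arccos(0.3871) ≈ 67.2°.

67.2°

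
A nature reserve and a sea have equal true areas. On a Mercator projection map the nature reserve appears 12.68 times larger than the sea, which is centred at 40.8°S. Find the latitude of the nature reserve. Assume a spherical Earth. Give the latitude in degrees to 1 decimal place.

For equal true areas on Mercator, apparent areas scale as sec²φ, so the ratio is cos²φ₂ / cos²φ₁.
cos²φ₂ / cos²φ₁ = 12.68  ⇒  cos φ₁ = cos 40.8° / √12.68 = 0.7570/3.561 = 0.2126.
φ₁ = arccos(0.2126) ≈ 77.7°.

77.7°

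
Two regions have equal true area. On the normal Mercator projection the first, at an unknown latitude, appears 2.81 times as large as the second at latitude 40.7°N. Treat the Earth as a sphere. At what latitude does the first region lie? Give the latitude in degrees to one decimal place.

63.1°

On Mercator, (apparent₁)/(apparent₂) = sec²φ₁ / sec²φ₂ when true areas are equal.
cos²φ₂ / cos²φ₁ = 2.81  ⇒  cos φ₁ = cos 40.7° / √2.81 = 0.7581/1.676 = 0.4523.
φ₁ = arccos(0.4523) ≈ 63.1°.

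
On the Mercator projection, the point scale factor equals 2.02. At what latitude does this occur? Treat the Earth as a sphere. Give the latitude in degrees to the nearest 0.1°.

60.3°

Mercator scale is k = sec φ = 1/cos φ.
1/cos φ = 2.02  ⇒  cos φ = 0.4950  ⇒  φ = arccos(0.4950) ≈ 60.3°.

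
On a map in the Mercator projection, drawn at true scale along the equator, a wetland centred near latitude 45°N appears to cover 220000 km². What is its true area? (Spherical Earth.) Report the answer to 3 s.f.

110000 km²

The Mercator projection is conformal; its linear scale factor is the same in every direction and equals sec φ = 1/cos φ.
Areal scale = k² = sec²φ = 1/cos²(45°) = 1/0.7071² = 2.000.
True area = apparent / (areal scale) = 220000 / 2.000 ≈ 110000 km².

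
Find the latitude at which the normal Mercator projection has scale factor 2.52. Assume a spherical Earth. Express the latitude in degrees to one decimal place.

Mercator scale is k = sec φ = 1/cos φ.
1/cos φ = 2.52  ⇒  cos φ = 0.3968  ⇒  φ = arccos(0.3968) ≈ 66.6°.

66.6°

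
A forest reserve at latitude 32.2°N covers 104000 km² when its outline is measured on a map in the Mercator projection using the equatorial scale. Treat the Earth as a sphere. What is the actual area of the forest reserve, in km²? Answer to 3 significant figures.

74500 km²

Mercator is conformal, so the point scale is isotropic: h = k = sec φ = 1/cos φ.
Areal scale = k² = sec²φ = 1/cos²(32.2°) = 1/0.8462² = 1.397.
True area = apparent / (areal scale) = 104000 / 1.397 ≈ 74500 km².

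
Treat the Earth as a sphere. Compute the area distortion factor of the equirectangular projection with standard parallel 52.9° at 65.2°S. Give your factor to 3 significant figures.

1.44

The equidistant cylindrical projection with φ₀ = 52.9° has h = 1 (meridians true) and k = cos φ₀ / cos φ along parallels.
Areal scale = h·k = 1 × cos φ₀ / cos φ; at 65.2°, h = 1.000, k = 1.438, so h·k = 1.438.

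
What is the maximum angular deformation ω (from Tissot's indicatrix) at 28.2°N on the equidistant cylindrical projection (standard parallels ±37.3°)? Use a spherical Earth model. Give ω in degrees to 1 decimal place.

With standard parallel φ₀ = 37.3°, the equirectangular projection gives x = Rλ cos φ₀, y = Rφ, so h = 1 and k = cos 37.3° / cos φ.
At 28.2°: h = 1.000, k = 0.9026; principal scales a = 1.000, b = 0.9026.
sin(ω/2) = (a − b)/(a + b) = 0.09739/1.903 = 0.05119, so ω = 2 arcsin(0.05119) ≈ 5.9°.

5.9°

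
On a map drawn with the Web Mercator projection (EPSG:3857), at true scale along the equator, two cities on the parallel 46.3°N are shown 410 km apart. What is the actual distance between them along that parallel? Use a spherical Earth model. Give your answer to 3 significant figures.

For Mercator, h = k = sec φ (a conformal cylindrical projection has a single point scale, 1/cos φ).
Along the parallel at 46.3°, map distances are exaggerated by k = sec 46.3° = 1.447.
True distance = 410 / 1.447 = 410 × cos 46.3° ≈ 283 km.

283 km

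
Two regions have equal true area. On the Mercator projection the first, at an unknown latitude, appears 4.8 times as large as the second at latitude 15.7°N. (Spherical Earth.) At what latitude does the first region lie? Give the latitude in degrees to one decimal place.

63.9°

Mercator areal scale is sec²φ, so apparent-area ratio = sec²φ₁ / sec²φ₂ = cos²φ₂ / cos²φ₁.
cos²φ₂ / cos²φ₁ = 4.8  ⇒  cos φ₁ = cos 15.7° / √4.8 = 0.9627/2.191 = 0.4394.
φ₁ = arccos(0.4394) ≈ 63.9°.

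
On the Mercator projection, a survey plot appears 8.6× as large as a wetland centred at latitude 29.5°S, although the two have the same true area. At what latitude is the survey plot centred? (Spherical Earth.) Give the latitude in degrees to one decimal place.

72.7°

For equal true areas on Mercator, apparent areas scale as sec²φ, so the ratio is cos²φ₂ / cos²φ₁.
cos²φ₂ / cos²φ₁ = 8.6  ⇒  cos φ₁ = cos 29.5° / √8.6 = 0.8704/2.933 = 0.2968.
φ₁ = arccos(0.2968) ≈ 72.7°.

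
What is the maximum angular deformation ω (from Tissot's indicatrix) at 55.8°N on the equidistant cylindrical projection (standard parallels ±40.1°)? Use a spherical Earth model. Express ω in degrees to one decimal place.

In the equirectangular projection with standard parallel φ₀ = 40.1° (x = Rλ cos φ₀, y = Rφ), meridians are true-scale (h = 1) and the parallel scale is k = cos φ₀ / cos φ.
At 55.8°: h = 1.000, k = 1.361; principal scales a = 1.361, b = 1.000.
sin(ω/2) = (a − b)/(a + b) = 0.3609/2.361 = 0.1529, so ω = 2 arcsin(0.1529) ≈ 17.6°.

17.6°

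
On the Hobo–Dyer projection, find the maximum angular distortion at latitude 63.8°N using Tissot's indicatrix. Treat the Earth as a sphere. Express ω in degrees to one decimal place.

63.6°

Hobo–Dyer is a cylindrical equal-area projection with standard parallels at ±37.5°. For cylindrical equal-area with standard parallel φ₀, h = cos φ / cos φ₀ and k = cos φ₀ / cos φ, so h·k = 1.
At 63.8°: h = 0.5565, k = 1.797; principal scales a = 1.797, b = 0.5565.
sin(ω/2) = (a − b)/(a + b) = 1.240/2.353 = 0.5271, so ω = 2 arcsin(0.5271) ≈ 63.6°.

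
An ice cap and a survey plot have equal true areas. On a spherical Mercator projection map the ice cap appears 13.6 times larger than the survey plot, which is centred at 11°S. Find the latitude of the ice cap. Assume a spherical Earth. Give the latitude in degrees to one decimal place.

74.6°

For equal true areas on Mercator, apparent areas scale as sec²φ, so the ratio is cos²φ₂ / cos²φ₁.
cos²φ₂ / cos²φ₁ = 13.6  ⇒  cos φ₁ = cos 11° / √13.6 = 0.9816/3.688 = 0.2662.
φ₁ = arccos(0.2662) ≈ 74.6°.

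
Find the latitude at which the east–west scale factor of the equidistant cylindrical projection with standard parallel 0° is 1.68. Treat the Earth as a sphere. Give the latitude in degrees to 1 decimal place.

Plate carrée: h = 1, k = sec φ along parallels.
sec φ = 1.68  ⇒  cos φ = 0.5952  ⇒  φ ≈ 53.5°.

53.5°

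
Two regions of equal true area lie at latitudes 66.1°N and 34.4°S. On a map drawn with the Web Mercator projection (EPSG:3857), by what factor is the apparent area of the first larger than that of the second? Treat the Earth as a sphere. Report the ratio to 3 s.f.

4.15

Mercator areal scale is sec²φ.
At 66.1°: sec²(66.1°) = 1/0.4051² = 6.092.
At 34.4°: sec²(34.4°) = 1/0.8251² = 1.469.
Ratio = 6.092/1.469 = cos²(34.4°)/cos²(66.1°) ≈ 4.15.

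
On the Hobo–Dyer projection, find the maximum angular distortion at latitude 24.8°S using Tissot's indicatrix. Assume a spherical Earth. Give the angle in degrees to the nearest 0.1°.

Hobo–Dyer is a cylindrical equal-area projection with standard parallels at ±37.5°. For cylindrical equal-area with standard parallel φ₀, h = cos φ / cos φ₀ and k = cos φ₀ / cos φ, so h·k = 1.
At 24.8°: h = 1.144, k = 0.8740; principal scales a = 1.144, b = 0.8740.
sin(ω/2) = (a − b)/(a + b) = 0.2703/2.018 = 0.1339, so ω = 2 arcsin(0.1339) ≈ 15.4°.

15.4°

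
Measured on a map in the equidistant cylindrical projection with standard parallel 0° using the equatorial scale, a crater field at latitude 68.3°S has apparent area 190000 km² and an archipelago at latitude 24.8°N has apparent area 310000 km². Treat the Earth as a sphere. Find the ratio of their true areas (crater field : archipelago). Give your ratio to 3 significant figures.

Plate carrée has h = 1 and k = sec φ, giving areal scale sec φ; true area = (apparent area) · cos φ.
True area of crater field: 190000 × cos(68.3°) = 190000 × 0.3697 = 70250 km².
True area of archipelago: 310000 × cos(24.8°) = 310000 × 0.9078 = 281400 km².
Ratio = 70250 / 281400 ≈ 0.250.

0.250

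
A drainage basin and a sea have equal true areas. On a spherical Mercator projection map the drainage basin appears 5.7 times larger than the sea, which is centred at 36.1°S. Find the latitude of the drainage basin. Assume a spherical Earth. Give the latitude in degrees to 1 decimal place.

Mercator areal scale is sec²φ, so apparent-area ratio = sec²φ₁ / sec²φ₂ = cos²φ₂ / cos²φ₁.
cos²φ₂ / cos²φ₁ = 5.7  ⇒  cos φ₁ = cos 36.1° / √5.7 = 0.8080/2.387 = 0.3384.
φ₁ = arccos(0.3384) ≈ 70.2°.

70.2°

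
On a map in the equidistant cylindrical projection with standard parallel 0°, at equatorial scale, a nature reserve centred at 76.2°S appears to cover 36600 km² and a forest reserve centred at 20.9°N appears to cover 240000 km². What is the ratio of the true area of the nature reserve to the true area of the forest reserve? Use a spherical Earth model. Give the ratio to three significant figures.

On the plate carrée, areal scale = h·k = 1 × sec φ, so true area = apparent × cos φ.
True area of nature reserve: 36600 × cos(76.2°) = 36600 × 0.2385 = 8730 km².
True area of forest reserve: 240000 × cos(20.9°) = 240000 × 0.9342 = 224200 km².
Ratio = 8730 / 224200 ≈ 0.0389.

0.0389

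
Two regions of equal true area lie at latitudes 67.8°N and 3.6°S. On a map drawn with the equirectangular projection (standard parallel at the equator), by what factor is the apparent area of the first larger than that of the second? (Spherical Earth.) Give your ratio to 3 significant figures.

In the plate carrée (x = Rλ, y = Rφ), meridians are true-scale (h = 1) and parallels are stretched by k = sec φ.
Areal scale at 67.8°: h·k = 1.000 × 2.647 = 2.647.
Areal scale at 3.6°: h·k = 1.000 × 1.002 = 1.002.
Ratio = 2.647/1.002 ≈ 2.64.

2.64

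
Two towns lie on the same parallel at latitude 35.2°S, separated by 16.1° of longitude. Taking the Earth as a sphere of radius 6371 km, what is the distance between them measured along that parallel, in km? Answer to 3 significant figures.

1460 km

Arc length along a parallel = R cos φ · Δλ (with Δλ in radians).
= 6371 × cos 35.2° × (16.1° × π/180) = 6371 × 0.8171 × 0.2810 ≈ 1460 km.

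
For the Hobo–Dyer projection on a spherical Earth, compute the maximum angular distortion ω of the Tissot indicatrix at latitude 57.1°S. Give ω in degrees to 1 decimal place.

Hobo–Dyer is a cylindrical equal-area projection with standard parallels at ±37.5°. A cylindrical equal-area projection with standard parallel φ₀ has meridian scale h = cos φ / cos φ₀ and parallel scale k = cos φ₀ / cos φ (so areas are preserved, h·k = 1).
At 57.1°: h = 0.6847, k = 1.461; principal scales a = 1.461, b = 0.6847.
sin(ω/2) = (a − b)/(a + b) = 0.7759/2.145 = 0.3617, so ω = 2 arcsin(0.3617) ≈ 42.4°.

42.4°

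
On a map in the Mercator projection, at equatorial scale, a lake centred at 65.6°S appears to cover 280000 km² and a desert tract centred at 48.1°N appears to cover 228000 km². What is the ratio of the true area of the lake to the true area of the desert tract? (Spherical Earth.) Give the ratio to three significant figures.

On Mercator the areal scale is sec²φ, so true area = apparent × cos²φ.
True area of lake: 280000 × cos²(65.6°) = 280000 × 0.1707 = 47780 km².
True area of desert tract: 228000 × cos²(48.1°) = 228000 × 0.4460 = 101700 km².
Ratio = 47780 / 101700 ≈ 0.470.

0.470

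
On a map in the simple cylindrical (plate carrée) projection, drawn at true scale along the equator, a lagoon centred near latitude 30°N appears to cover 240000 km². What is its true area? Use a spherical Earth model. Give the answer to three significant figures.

For the equirectangular projection with φ₀ = 0 (plate carrée), h = 1 along meridians and k = sec φ along parallels.
Areal scale = h·k = 1 × sec φ; at 30°, h = 1.000, k = 1.155, so h·k = 1.155.
True area = apparent / (areal scale) = 240000 / 1.155 ≈ 208000 km².

208000 km²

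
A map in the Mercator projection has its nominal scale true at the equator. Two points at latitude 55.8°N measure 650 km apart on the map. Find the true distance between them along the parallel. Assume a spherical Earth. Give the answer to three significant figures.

365 km

For Mercator, h = k = sec φ (a conformal cylindrical projection has a single point scale, 1/cos φ).
Along the parallel at 55.8°, map distances are exaggerated by k = sec 55.8° = 1.779.
True distance = 650 / 1.779 = 650 × cos 55.8° ≈ 365 km.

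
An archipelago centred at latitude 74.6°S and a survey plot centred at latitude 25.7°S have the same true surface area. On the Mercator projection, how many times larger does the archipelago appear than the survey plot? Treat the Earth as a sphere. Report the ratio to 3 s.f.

11.5

On Mercator, area is exaggerated by sec²φ = 1/cos²φ.
At 74.6°: sec²(74.6°) = 1/0.2656² = 14.18.
At 25.7°: sec²(25.7°) = 1/0.9011² = 1.232.
Ratio = 14.18/1.232 = cos²(25.7°)/cos²(74.6°) ≈ 11.5.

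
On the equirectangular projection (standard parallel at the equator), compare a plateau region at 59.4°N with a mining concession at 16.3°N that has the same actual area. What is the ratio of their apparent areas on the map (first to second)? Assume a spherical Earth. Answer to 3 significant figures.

For the equirectangular projection with φ₀ = 0 (plate carrée), h = 1 along meridians and k = sec φ along parallels.
Areal scale at 59.4°: h·k = 1.000 × 1.964 = 1.964.
Areal scale at 16.3°: h·k = 1.000 × 1.042 = 1.042.
Ratio = 1.964/1.042 ≈ 1.89.

1.89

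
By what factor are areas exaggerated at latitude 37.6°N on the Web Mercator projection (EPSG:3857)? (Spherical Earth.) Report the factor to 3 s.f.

1.59

For Mercator, h = k = sec φ (a conformal cylindrical projection has a single point scale, 1/cos φ).
Areal scale = k² = sec²φ = 1/cos²(37.6°) = 1/0.7923² = 1.593.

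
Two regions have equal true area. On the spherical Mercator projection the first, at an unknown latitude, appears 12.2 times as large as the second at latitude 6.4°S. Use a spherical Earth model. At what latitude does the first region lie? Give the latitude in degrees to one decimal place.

Mercator areal scale is sec²φ, so apparent-area ratio = sec²φ₁ / sec²φ₂ = cos²φ₂ / cos²φ₁.
cos²φ₂ / cos²φ₁ = 12.2  ⇒  cos φ₁ = cos 6.4° / √12.2 = 0.9938/3.493 = 0.2845.
φ₁ = arccos(0.2845) ≈ 73.5°.

73.5°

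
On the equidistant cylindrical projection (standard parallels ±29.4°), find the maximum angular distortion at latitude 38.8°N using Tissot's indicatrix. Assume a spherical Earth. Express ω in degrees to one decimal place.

The equidistant cylindrical projection with φ₀ = 29.4° has h = 1 (meridians true) and k = cos φ₀ / cos φ along parallels.
At 38.8°: h = 1.000, k = 1.118; principal scales a = 1.118, b = 1.000.
sin(ω/2) = (a − b)/(a + b) = 0.1179/2.118 = 0.05566, so ω = 2 arcsin(0.05566) ≈ 6.4°.

6.4°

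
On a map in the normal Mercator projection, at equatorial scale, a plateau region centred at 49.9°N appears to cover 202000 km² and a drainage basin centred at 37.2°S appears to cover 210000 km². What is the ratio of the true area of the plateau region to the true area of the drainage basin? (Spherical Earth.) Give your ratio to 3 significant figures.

On Mercator the areal scale is sec²φ, so true area = apparent × cos²φ.
True area of plateau region: 202000 × cos²(49.9°) = 202000 × 0.4149 = 83810 km².
True area of drainage basin: 210000 × cos²(37.2°) = 210000 × 0.6345 = 133200 km².
Ratio = 83810 / 133200 ≈ 0.629.

0.629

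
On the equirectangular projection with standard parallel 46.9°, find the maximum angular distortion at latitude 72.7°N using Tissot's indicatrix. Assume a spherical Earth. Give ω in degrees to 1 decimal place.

46.3°

In the equirectangular projection with standard parallel φ₀ = 46.9° (x = Rλ cos φ₀, y = Rφ), meridians are true-scale (h = 1) and the parallel scale is k = cos φ₀ / cos φ.
At 72.7°: h = 1.000, k = 2.298; principal scales a = 2.298, b = 1.000.
sin(ω/2) = (a − b)/(a + b) = 1.298/3.298 = 0.3935, so ω = 2 arcsin(0.3935) ≈ 46.3°.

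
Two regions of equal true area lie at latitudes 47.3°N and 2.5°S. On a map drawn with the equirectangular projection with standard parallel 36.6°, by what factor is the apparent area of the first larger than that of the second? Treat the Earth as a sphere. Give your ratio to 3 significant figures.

The equidistant cylindrical projection with φ₀ = 36.6° has h = 1 (meridians true) and k = cos φ₀ / cos φ along parallels.
Areal scale at 47.3°: h·k = 1.000 × 1.184 = 1.184.
Areal scale at 2.5°: h·k = 1.000 × 0.8036 = 0.8036.
Ratio = 1.184/0.8036 ≈ 1.47.

1.47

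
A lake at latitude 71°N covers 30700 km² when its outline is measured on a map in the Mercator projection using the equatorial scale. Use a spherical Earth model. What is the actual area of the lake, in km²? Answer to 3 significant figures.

Mercator is conformal, so the point scale is isotropic: h = k = sec φ = 1/cos φ.
Areal scale = k² = sec²φ = 1/cos²(71°) = 1/0.3256² = 9.434.
True area = apparent / (areal scale) = 30700 / 9.434 ≈ 3250 km².

3250 km²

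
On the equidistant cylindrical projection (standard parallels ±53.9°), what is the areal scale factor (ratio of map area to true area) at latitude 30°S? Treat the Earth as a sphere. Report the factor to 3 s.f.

The equidistant cylindrical projection with φ₀ = 53.9° has h = 1 (meridians true) and k = cos φ₀ / cos φ along parallels.
Areal scale = h·k = 1 × cos φ₀ / cos φ; at 30°, h = 1.000, k = 0.6803, so h·k = 0.6803.

0.680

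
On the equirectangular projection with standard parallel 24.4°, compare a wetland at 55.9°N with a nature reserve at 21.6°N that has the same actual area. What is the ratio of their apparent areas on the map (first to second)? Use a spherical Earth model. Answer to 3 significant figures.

With standard parallel φ₀ = 24.4°, the equirectangular projection gives x = Rλ cos φ₀, y = Rφ, so h = 1 and k = cos 24.4° / cos φ.
Areal scale at 55.9°: h·k = 1.000 × 1.624 = 1.624.
Areal scale at 21.6°: h·k = 1.000 × 0.9795 = 0.9795.
Ratio = 1.624/0.9795 ≈ 1.66.

1.66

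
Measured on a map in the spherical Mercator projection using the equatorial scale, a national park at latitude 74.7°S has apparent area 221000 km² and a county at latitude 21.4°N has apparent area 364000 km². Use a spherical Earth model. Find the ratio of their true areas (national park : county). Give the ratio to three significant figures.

0.0488

Mercator's areal exaggeration is sec²φ; hence true area = (apparent area) · cos²φ.
True area of national park: 221000 × cos²(74.7°) = 221000 × 0.06963 = 15390 km².
True area of county: 364000 × cos²(21.4°) = 364000 × 0.8669 = 315500 km².
Ratio = 15390 / 315500 ≈ 0.0488.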